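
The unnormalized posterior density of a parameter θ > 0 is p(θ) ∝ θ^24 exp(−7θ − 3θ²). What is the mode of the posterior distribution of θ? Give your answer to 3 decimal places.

ℓ'(θ) = 24/θ − 7 − 6θ. Setting this to zero and multiplying by θ: 6θ² + 7θ − 24 = 0.
θ = (−7 + √(7² + 4·6·24)) / (2·6) = (−7 + √625) / 12 = (−7 + 25)/12 = 3/2.
ℓ''(θ) = −24/θ² − 6 < 0, confirming a maximum.

θ̂_MAP = 1.500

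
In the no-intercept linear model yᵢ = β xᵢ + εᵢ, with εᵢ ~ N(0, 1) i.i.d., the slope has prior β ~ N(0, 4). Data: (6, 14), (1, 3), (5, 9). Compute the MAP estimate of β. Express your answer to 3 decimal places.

log p(β | y) = −Σ(yᵢ − βxᵢ)²/(2·1) − β²/(2·4) + const.
Setting the derivative to zero: Σxᵢ(yᵢ − βxᵢ)/1 − β/4 = 0, so β = Σxᵢyᵢ / (Σxᵢ² + σ²/τ²).
Σxᵢyᵢ = 6·14 + 1·3 + 5·9 = 132; Σxᵢ² = 62; σ²/τ² = 0.25.
β̂_MAP = 132 / (62 + 0.25) = 132/62.25 ≈ 2.120.

β̂_MAP = 2.120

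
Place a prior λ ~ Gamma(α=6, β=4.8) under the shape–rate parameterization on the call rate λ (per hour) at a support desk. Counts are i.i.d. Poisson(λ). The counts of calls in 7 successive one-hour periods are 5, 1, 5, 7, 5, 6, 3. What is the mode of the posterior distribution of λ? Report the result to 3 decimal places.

λ̂_MAP = 3.136

Σxᵢ = 5+1+5+7+5+6+3 = 32, with n = 7.
Posterior ∝ λ^5e^(−4.8λ) · λ^32e^(−7λ) = λ^37e^(−11.8λ), i.e. Gamma(shape=38, rate=11.8).
The mode of a Gamma(a, b) with a ≥ 1 (shape–rate) is (a−1)/b = 37/11.8 ≈ 3.136.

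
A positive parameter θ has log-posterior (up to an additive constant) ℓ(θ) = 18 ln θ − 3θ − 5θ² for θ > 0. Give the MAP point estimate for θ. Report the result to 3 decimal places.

θ̂_MAP = 1.200

ℓ'(θ) = 18/θ − 3 − 10θ. Setting this to zero and multiplying by θ: 10θ² + 3θ − 18 = 0.
θ = (−3 + √(3² + 4·10·18)) / (2·10) = (−3 + √729) / 20 = (−3 + 27)/20 = 6/5.
ℓ''(θ) = −18/θ² − 10 < 0, confirming a maximum.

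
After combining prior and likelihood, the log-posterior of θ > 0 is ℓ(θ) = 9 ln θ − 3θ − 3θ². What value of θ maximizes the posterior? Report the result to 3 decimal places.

θ̂_MAP = 1.000

ℓ'(θ) = 9/θ − 3 − 6θ. Setting this to zero and multiplying by θ: 6θ² + 3θ − 9 = 0.
θ = (−3 + √(3² + 4·6·9)) / (2·6) = (−3 + √225) / 12 = (−3 + 15)/12 = 1.
ℓ''(θ) = −9/θ² − 6 < 0, confirming a maximum.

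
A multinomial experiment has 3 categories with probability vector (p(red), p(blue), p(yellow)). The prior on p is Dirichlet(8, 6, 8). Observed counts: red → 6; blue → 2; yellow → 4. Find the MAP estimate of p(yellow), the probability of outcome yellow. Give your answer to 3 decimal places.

The posterior is Dirichlet(αᵢ + nᵢ) = Dirichlet(14, 8, 12).
For a Dirichlet(a₁,…,a_K) with all aᵢ > 1, the mode has j-th component (aⱼ − 1)/(Σaᵢ − K).
Here Σaᵢ = 34 and K = 3, so p(yellow) = (12 − 1)/(34 − 3) = 11/31 ≈ 0.355.

MAP estimate of p(yellow) = 0.355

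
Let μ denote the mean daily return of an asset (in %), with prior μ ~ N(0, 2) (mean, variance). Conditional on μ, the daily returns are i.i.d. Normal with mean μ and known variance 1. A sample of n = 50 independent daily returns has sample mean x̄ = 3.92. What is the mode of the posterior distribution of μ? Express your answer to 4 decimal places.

n = 50, x̄ = 3.92.
For a Normal prior and Normal likelihood with known variance, the posterior is Normal; its mode equals its mean, the precision-weighted average.
Prior precision 1/σ₀² = 1/2 = 0.5; data precision n/σ² = 50/1 = 50.
μ̂ = (0.5·0 + 50·3.92) / (0.5 + 50) = 196/50.5 = 392/101 ≈ 3.8812.

μ̂_MAP = 3.8812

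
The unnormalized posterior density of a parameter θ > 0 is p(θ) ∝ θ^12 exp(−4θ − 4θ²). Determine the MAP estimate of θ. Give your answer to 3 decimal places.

θ̂_MAP = 1.000

ℓ'(θ) = 12/θ − 4 − 8θ. Setting this to zero and multiplying by θ: 8θ² + 4θ − 12 = 0.
θ = (−4 + √(4² + 4·8·12)) / (2·8) = (−4 + √400) / 16 = (−4 + 20)/16 = 1.
ℓ''(θ) = −12/θ² − 8 < 0, confirming a maximum.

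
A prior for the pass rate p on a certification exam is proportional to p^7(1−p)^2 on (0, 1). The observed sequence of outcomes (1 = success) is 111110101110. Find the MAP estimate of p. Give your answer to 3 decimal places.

The prior density ∝ p^7(1−p)^2 is the kernel of Beta(8, 3).
Data: 9 successes in 12 trials (from the sequence). The binomial likelihood contributes p^9(1−p)^3, so the posterior is Beta(8+9, 3+3) = Beta(17, 6).
For Beta(a, b) with a, b > 1 the mode is (a−1)/(a+b−2) = 16/21 ≈ 0.762.

p̂_MAP = 0.762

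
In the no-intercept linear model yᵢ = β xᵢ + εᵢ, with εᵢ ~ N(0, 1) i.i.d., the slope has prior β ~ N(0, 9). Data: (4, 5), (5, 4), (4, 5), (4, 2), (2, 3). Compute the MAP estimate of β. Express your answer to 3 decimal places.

β̂_MAP = 0.960

log p(β | y) = −Σ(yᵢ − βxᵢ)²/(2·1) − β²/(2·9) + const.
Setting the derivative to zero: Σxᵢ(yᵢ − βxᵢ)/1 − β/9 = 0, so β = Σxᵢyᵢ / (Σxᵢ² + σ²/τ²).
Σxᵢyᵢ = 4·5 + 5·4 + 4·5 + 4·2 + 2·3 = 74; Σxᵢ² = 77; σ²/τ² = 1/9.
β̂_MAP = 74 / (77 + 1/9) = 74/(694/9) = 333/347 ≈ 0.960.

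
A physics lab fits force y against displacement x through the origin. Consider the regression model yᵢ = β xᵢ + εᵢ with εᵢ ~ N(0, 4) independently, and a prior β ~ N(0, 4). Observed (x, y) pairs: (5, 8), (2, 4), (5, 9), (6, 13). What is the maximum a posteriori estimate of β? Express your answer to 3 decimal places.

log p(β | y) = −Σ(yᵢ − βxᵢ)²/(2·4) − β²/(2·4) + const.
Setting the derivative to zero: Σxᵢ(yᵢ − βxᵢ)/4 − β/4 = 0, so β = Σxᵢyᵢ / (Σxᵢ² + σ²/τ²).
Σxᵢyᵢ = 5·8 + 2·4 + 5·9 + 6·13 = 171; Σxᵢ² = 90; σ²/τ² = 1.
β̂_MAP = 171 / (90 + 1) = 171/91 ≈ 1.879.

β̂_MAP = 1.879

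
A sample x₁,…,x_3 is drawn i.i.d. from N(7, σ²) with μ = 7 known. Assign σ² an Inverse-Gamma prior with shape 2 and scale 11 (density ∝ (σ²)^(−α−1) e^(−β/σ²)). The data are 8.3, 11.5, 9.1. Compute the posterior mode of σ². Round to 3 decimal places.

Sum of squared deviations about the known mean: SS = (8.3−7)² + (11.5−7)² + (9.1−7)² = 26.35.
The Normal likelihood contributes (σ²)^(−n/2) exp(−SS/(2σ²)), so the posterior is Inverse-Gamma(α + n/2, β + SS/2) = Inverse-Gamma(3.5, 24.175).
The mode of Inverse-Gamma(a, b) is b/(a+1) = 24.175/4.5 ≈ 5.372.

σ̂²_MAP = 5.372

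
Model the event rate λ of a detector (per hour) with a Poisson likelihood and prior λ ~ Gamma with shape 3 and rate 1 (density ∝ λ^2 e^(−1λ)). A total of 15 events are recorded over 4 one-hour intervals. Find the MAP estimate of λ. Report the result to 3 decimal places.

λ̂_MAP = 3.400

Σxᵢ = 15, n = 4.
Posterior ∝ λ^2e^(−1λ) · λ^15e^(−4λ) = λ^17e^(−5λ), i.e. Gamma(shape=18, rate=5).
The mode of a Gamma(a, b) with a ≥ 1 (shape–rate) is (a−1)/b = 17/5 ≈ 3.400.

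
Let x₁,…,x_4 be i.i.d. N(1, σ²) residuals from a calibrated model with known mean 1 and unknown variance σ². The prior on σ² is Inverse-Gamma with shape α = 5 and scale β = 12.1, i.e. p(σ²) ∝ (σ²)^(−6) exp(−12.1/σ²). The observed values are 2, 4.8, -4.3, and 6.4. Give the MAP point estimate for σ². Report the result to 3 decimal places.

Sum of squared deviations about the known mean: SS = (2−1)² + (4.8−1)² + (-4.3−1)² + (6.4−1)² = 72.69.
The Normal likelihood contributes (σ²)^(−n/2) exp(−SS/(2σ²)), so the posterior is Inverse-Gamma(α + n/2, β + SS/2) = Inverse-Gamma(7, 48.445).
The mode of Inverse-Gamma(a, b) is b/(a+1) = 48.445/8 ≈ 6.056.

σ̂²_MAP = 6.056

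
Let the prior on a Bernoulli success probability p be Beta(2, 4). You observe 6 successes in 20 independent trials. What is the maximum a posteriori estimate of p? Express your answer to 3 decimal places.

Prior: Beta(2, 4).
Data: 6 successes in 20 trials. The binomial likelihood contributes p^6(1−p)^14, so the posterior is Beta(2+6, 4+14) = Beta(8, 18).
For Beta(a, b) with a, b > 1 the mode is (a−1)/(a+b−2) = 7/24 ≈ 0.292.

p̂_MAP = 0.292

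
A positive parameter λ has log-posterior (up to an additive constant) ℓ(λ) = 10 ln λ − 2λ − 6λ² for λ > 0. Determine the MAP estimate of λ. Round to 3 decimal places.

λ̂_MAP = 0.833

ℓ'(λ) = 10/λ − 2 − 12λ. Setting this to zero and multiplying by λ: 12λ² + 2λ − 10 = 0.
λ = (−2 + √(2² + 4·12·10)) / (2·12) = (−2 + √484) / 24 = (−2 + 22)/24 = 5/6.
ℓ''(λ) = −10/λ² − 12 < 0, confirming a maximum.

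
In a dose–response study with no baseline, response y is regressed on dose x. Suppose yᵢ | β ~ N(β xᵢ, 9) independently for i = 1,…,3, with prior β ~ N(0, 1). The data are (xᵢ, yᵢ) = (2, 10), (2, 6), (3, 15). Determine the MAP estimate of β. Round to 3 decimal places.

β̂_MAP = 2.962

log p(β | y) = −Σ(yᵢ − βxᵢ)²/(2·9) − β²/(2·1) + const.
Setting the derivative to zero: Σxᵢ(yᵢ − βxᵢ)/9 − β/1 = 0, so β = Σxᵢyᵢ / (Σxᵢ² + σ²/τ²).
Σxᵢyᵢ = 2·10 + 2·6 + 3·15 = 77; Σxᵢ² = 17; σ²/τ² = 9.
β̂_MAP = 77 / (17 + 9) = 77/26 ≈ 2.962.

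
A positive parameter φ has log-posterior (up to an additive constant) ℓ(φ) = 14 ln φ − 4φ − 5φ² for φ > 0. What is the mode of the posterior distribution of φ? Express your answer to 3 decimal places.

ℓ'(φ) = 14/φ − 4 − 10φ. Setting this to zero and multiplying by φ: 10φ² + 4φ − 14 = 0.
φ = (−4 + √(4² + 4·10·14)) / (2·10) = (−4 + √576) / 20 = (−4 + 24)/20 = 1.
ℓ''(φ) = −14/φ² − 10 < 0, confirming a maximum.

φ̂_MAP = 1.000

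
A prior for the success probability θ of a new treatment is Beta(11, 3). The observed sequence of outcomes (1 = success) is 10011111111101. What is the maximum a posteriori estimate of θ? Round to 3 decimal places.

θ̂_MAP = 0.808

Prior: Beta(11, 3).
Data: 11 successes in 14 trials (from the sequence). The binomial likelihood contributes θ^11(1−θ)^3, so the posterior is Beta(11+11, 3+3) = Beta(22, 6).
For Beta(a, b) with a, b > 1 the mode is (a−1)/(a+b−2) = 21/26 ≈ 0.808.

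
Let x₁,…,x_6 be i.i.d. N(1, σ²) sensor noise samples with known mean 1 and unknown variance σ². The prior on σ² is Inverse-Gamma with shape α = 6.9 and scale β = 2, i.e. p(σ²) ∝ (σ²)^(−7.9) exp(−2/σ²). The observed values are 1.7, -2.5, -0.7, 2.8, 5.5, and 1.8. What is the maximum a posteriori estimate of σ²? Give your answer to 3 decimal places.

Sum of squared deviations about the known mean: SS = (1.7−1)² + (-2.5−1)² + (-0.7−1)² + (2.8−1)² + (5.5−1)² + (1.8−1)² = 39.76.
The Normal likelihood contributes (σ²)^(−n/2) exp(−SS/(2σ²)), so the posterior is Inverse-Gamma(α + n/2, β + SS/2) = Inverse-Gamma(9.9, 21.88).
The mode of Inverse-Gamma(a, b) is b/(a+1) = 21.88/10.9 ≈ 2.007.

σ̂²_MAP = 2.007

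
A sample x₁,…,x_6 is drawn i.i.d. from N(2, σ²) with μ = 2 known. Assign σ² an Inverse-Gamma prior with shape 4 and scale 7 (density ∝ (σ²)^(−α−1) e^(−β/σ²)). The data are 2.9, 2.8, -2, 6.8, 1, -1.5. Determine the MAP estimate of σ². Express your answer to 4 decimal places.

Sum of squared deviations about the known mean: SS = (2.9−2)² + (2.8−2)² + (-2−2)² + (6.8−2)² + (1−2)² + (-1.5−2)² = 53.74.
The Normal likelihood contributes (σ²)^(−n/2) exp(−SS/(2σ²)), so the posterior is Inverse-Gamma(α + n/2, β + SS/2) = Inverse-Gamma(7, 33.87).
The mode of Inverse-Gamma(a, b) is b/(a+1) = 33.87/8 ≈ 4.2338.

σ̂²_MAP = 4.2338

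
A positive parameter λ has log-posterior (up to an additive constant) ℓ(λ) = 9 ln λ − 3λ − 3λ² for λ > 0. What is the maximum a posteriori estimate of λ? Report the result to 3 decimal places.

ℓ'(λ) = 9/λ − 3 − 6λ. Setting this to zero and multiplying by λ: 6λ² + 3λ − 9 = 0.
λ = (−3 + √(3² + 4·6·9)) / (2·6) = (−3 + √225) / 12 = (−3 + 15)/12 = 1.
ℓ''(λ) = −9/λ² − 6 < 0, confirming a maximum.

λ̂_MAP = 1.000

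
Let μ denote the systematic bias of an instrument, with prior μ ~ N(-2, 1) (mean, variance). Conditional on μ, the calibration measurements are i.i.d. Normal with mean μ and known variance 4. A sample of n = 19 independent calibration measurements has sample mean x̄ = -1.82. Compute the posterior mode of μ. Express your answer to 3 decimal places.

μ̂_MAP = -1.851

n = 19, x̄ = -1.82.
For a Normal prior and Normal likelihood with known variance, the posterior is Normal; its mode equals its mean, the precision-weighted average.
Prior precision 1/σ₀² = 1/1 = 1; data precision n/σ² = 19/4 = 4.75.
μ̂ = (1·(-2) + 4.75·(-1.82)) / (1 + 4.75) = (-10.645)/5.75 = -2129/1150 ≈ -1.851.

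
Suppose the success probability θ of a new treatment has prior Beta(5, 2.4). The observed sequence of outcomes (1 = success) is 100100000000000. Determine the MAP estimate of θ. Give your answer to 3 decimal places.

Prior: Beta(5, 2.4).
Data: 2 successes in 15 trials (from the sequence). The binomial likelihood contributes θ^2(1−θ)^13, so the posterior is Beta(5+2, 2.4+13) = Beta(7, 15.4).
For Beta(a, b) with a, b > 1 the mode is (a−1)/(a+b−2) = 6/20.4 ≈ 0.294.

θ̂_MAP = 0.294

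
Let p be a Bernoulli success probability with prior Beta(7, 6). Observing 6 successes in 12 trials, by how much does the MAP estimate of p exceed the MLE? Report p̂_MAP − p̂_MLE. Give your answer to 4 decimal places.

Posterior is Beta(13, 12); MAP = (13−1)/(25−2) = 12/23 ≈ 0.52174.
MLE ignores the prior: p̂_MLE = k/n = 6/12 ≈ 0.50000.
Difference = 12/23 − 6/12 = 1/46 ≈ 0.0217.

MAP − MLE = 0.0217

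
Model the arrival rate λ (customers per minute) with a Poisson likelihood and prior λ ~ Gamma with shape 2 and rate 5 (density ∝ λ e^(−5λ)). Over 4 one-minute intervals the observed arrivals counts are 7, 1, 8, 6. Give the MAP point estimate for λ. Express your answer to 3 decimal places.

λ̂_MAP = 2.556

Σxᵢ = 7+1+8+6 = 22, with n = 4.
Posterior ∝ λe^(−5λ) · λ^22e^(−4λ) = λ^23e^(−9λ), i.e. Gamma(shape=24, rate=9).
The mode of a Gamma(a, b) with a ≥ 1 (shape–rate) is (a−1)/b = 23/9 ≈ 2.556.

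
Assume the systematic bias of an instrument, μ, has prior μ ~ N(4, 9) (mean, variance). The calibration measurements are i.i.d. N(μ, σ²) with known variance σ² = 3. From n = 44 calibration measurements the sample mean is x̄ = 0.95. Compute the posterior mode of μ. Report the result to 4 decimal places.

n = 44, x̄ = 0.95.
For a Normal prior and Normal likelihood with known variance, the posterior is Normal; its mode equals its mean, the precision-weighted average.
Prior precision 1/σ₀² = 1/9; data precision n/σ² = 44/3.
μ̂ = ((1/9)·4 + (44/3)·0.95) / (1/9 + 44/3) = (647/45)/(133/9) = 647/665 ≈ 0.9729.

μ̂_MAP = 0.9729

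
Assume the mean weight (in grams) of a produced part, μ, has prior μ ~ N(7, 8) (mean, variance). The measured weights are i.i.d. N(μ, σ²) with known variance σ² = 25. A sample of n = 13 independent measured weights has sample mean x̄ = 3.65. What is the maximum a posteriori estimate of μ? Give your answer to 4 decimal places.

n = 13, x̄ = 3.65.
For a Normal prior and Normal likelihood with known variance, the posterior is Normal; its mode equals its mean, the precision-weighted average.
Prior precision 1/σ₀² = 1/8 = 0.125; data precision n/σ² = 13/25 = 0.52.
μ̂ = (0.125·7 + 0.52·3.65) / (0.125 + 0.52) = 2.773/0.645 = 2773/645 ≈ 4.2992.

μ̂_MAP = 4.2992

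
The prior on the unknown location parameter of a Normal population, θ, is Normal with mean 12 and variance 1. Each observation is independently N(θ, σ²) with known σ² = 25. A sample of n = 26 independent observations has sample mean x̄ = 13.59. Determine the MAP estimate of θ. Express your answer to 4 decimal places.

θ̂_MAP = 12.8106

n = 26, x̄ = 13.59.
For a Normal prior and Normal likelihood with known variance, the posterior is Normal; its mode equals its mean, the precision-weighted average.
Prior precision 1/σ₀² = 1/1 = 1; data precision n/σ² = 26/25 = 1.04.
θ̂ = (1·12 + 1.04·13.59) / (1 + 1.04) = 26.1336/2.04 = 10889/850 ≈ 12.8106.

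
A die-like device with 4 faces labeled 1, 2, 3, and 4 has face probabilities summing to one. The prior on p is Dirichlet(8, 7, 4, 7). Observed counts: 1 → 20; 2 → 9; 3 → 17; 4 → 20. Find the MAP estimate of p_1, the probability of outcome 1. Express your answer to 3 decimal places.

The posterior is Dirichlet(αᵢ + nᵢ) = Dirichlet(28, 16, 21, 27).
For a Dirichlet(a₁,…,a_K) with all aᵢ > 1, the mode has j-th component (aⱼ − 1)/(Σaᵢ − K).
Here Σaᵢ = 92 and K = 4, so p_1 = (28 − 1)/(92 − 4) = 27/88 ≈ 0.307.

MAP estimate: 0.307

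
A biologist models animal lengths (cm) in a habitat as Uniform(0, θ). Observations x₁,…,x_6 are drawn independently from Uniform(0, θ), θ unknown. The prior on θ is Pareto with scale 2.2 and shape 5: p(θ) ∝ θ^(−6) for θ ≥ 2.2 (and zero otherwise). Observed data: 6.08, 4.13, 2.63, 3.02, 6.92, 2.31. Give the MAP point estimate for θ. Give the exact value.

The Uniform(0, θ) likelihood is θ^(−n) for θ ≥ max(xᵢ), zero otherwise. Here max(xᵢ) = 6.92.
Posterior ∝ θ^(−6) · θ^(−6) = θ^(−12) on θ ≥ max(2.2, 6.92) = 6.92.
This density is strictly decreasing in θ, so the posterior mode lies at the lower boundary of the support.

θ̂_MAP = 6.92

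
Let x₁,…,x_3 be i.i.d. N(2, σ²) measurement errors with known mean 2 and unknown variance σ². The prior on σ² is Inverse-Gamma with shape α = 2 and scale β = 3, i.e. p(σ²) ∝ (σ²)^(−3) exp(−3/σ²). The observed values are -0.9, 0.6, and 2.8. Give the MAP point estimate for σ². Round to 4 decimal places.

Sum of squared deviations about the known mean: SS = (-0.9−2)² + (0.6−2)² + (2.8−2)² = 11.01.
The Normal likelihood contributes (σ²)^(−n/2) exp(−SS/(2σ²)), so the posterior is Inverse-Gamma(α + n/2, β + SS/2) = Inverse-Gamma(3.5, 8.505).
The mode of Inverse-Gamma(a, b) is b/(a+1) = 8.505/4.5 ≈ 1.8900.

σ̂²_MAP = 1.8900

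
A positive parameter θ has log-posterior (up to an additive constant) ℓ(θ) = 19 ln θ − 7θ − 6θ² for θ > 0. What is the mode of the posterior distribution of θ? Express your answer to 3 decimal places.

θ̂_MAP = 1.000

ℓ'(θ) = 19/θ − 7 − 12θ. Setting this to zero and multiplying by θ: 12θ² + 7θ − 19 = 0.
θ = (−7 + √(7² + 4·12·19)) / (2·12) = (−7 + √961) / 24 = (−7 + 31)/24 = 1.
ℓ''(θ) = −19/θ² − 12 < 0, confirming a maximum.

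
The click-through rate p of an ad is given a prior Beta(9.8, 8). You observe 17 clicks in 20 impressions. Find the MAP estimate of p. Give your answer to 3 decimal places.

Prior: Beta(9.8, 8).
Data: 17 successes in 20 trials. The binomial likelihood contributes p^17(1−p)^3, so the posterior is Beta(9.8+17, 8+3) = Beta(26.8, 11).
For Beta(a, b) with a, b > 1 the mode is (a−1)/(a+b−2) = 25.8/35.8 ≈ 0.721.

p̂_MAP = 0.721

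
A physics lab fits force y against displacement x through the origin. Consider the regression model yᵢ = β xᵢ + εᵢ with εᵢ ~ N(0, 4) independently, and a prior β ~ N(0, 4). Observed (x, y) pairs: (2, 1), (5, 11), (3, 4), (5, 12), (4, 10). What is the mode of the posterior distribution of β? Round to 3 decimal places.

log p(β | y) = −Σ(yᵢ − βxᵢ)²/(2·4) − β²/(2·4) + const.
Setting the derivative to zero: Σxᵢ(yᵢ − βxᵢ)/4 − β/4 = 0, so β = Σxᵢyᵢ / (Σxᵢ² + σ²/τ²).
Σxᵢyᵢ = 2·1 + 5·11 + 3·4 + 5·12 + 4·10 = 169; Σxᵢ² = 79; σ²/τ² = 1.
β̂_MAP = 169 / (79 + 1) = 169/80 ≈ 2.113.

β̂_MAP = 2.113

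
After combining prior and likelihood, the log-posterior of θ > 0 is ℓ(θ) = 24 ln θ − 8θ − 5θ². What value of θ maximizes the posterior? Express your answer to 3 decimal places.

ℓ'(θ) = 24/θ − 8 − 10θ. Setting this to zero and multiplying by θ: 10θ² + 8θ − 24 = 0.
θ = (−8 + √(8² + 4·10·24)) / (2·10) = (−8 + √1024) / 20 = (−8 + 32)/20 = 6/5.
ℓ''(θ) = −24/θ² − 10 < 0, confirming a maximum.

θ̂_MAP = 1.200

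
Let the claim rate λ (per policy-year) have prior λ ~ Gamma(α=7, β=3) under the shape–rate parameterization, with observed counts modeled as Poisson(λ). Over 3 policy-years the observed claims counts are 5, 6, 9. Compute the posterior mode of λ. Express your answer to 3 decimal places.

Σxᵢ = 5+6+9 = 20, with n = 3.
Posterior ∝ λ^6e^(−3λ) · λ^20e^(−3λ) = λ^26e^(−6λ), i.e. Gamma(shape=27, rate=6).
The mode of a Gamma(a, b) with a ≥ 1 (shape–rate) is (a−1)/b = 26/6 ≈ 4.333.

λ̂_MAP = 4.333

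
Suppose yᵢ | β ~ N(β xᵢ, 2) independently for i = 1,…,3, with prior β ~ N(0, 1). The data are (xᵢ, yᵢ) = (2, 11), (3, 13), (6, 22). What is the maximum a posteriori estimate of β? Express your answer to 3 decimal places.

log p(β | y) = −Σ(yᵢ − βxᵢ)²/(2·2) − β²/(2·1) + const.
Setting the derivative to zero: Σxᵢ(yᵢ − βxᵢ)/2 − β/1 = 0, so β = Σxᵢyᵢ / (Σxᵢ² + σ²/τ²).
Σxᵢyᵢ = 2·11 + 3·13 + 6·22 = 193; Σxᵢ² = 49; σ²/τ² = 2.
β̂_MAP = 193 / (49 + 2) = 193/51 ≈ 3.784.

β̂_MAP = 3.784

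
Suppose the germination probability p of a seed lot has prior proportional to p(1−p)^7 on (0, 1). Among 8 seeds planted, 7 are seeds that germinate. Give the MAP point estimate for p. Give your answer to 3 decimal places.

The prior density ∝ p(1−p)^7 is the kernel of Beta(2, 8).
Data: 7 successes in 8 trials. The binomial likelihood contributes p^7(1−p)^1, so the posterior is Beta(2+7, 8+1) = Beta(9, 9).
For Beta(a, b) with a, b > 1 the mode is (a−1)/(a+b−2) = 8/16 ≈ 0.500.

p̂_MAP = 0.500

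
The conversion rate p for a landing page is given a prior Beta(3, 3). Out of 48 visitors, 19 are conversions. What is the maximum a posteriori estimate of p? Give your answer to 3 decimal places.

p̂_MAP = 0.404

Prior: Beta(3, 3).
Data: 19 successes in 48 trials. The binomial likelihood contributes p^19(1−p)^29, so the posterior is Beta(3+19, 3+29) = Beta(22, 32).
For Beta(a, b) with a, b > 1 the mode is (a−1)/(a+b−2) = 21/52 ≈ 0.404.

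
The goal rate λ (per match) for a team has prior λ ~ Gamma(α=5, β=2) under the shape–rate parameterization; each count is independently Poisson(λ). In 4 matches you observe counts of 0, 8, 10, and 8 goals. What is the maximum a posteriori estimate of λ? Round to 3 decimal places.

λ̂_MAP = 5.000

Σxᵢ = 0+8+10+8 = 26, with n = 4.
Posterior ∝ λ^4e^(−2λ) · λ^26e^(−4λ) = λ^30e^(−6λ), i.e. Gamma(shape=31, rate=6).
The mode of a Gamma(a, b) with a ≥ 1 (shape–rate) is (a−1)/b = 30/6 ≈ 5.000.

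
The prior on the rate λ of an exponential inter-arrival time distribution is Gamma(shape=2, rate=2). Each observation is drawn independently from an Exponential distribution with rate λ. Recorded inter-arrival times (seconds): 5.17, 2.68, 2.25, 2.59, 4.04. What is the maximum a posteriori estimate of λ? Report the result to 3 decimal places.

The Exponential(rate=λ) likelihood is ∝ λ^n e^(−λΣtᵢ). Here n = 5 and Σtᵢ = 5.17 + 2.68 + 2.25 + 2.59 + 4.04 = 16.73.
Posterior ∝ λe^(−2λ) · λ^5e^(−16.73λ) = λ^6e^(−18.73λ), i.e. Gamma(7, 18.73).
Mode = (a−1)/b = 6/18.73 ≈ 0.320.

λ̂_MAP = 0.320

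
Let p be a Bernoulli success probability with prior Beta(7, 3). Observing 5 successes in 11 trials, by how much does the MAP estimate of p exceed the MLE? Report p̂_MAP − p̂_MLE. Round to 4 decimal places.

MAP − MLE = 0.1244

Posterior is Beta(12, 9); MAP = (12−1)/(21−2) = 11/19 ≈ 0.57895.
MLE ignores the prior: p̂_MLE = k/n = 5/11 ≈ 0.45455.
Difference = 11/19 − 5/11 = 26/209 ≈ 0.1244.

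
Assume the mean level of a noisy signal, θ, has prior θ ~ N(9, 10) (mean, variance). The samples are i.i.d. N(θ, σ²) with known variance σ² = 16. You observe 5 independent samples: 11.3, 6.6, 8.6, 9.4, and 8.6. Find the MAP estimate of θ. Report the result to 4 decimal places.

n = 5; x̄ = (11.3 + 6.6 + 8.6 + 9.4 + 8.6)/5 = 44.5/5 = 8.9.
For a Normal prior and Normal likelihood with known variance, the posterior is Normal; its mode equals its mean, the precision-weighted average.
Prior precision 1/σ₀² = 1/10 = 0.1; data precision n/σ² = 5/16 = 0.3125.
θ̂ = (0.1·9 + 0.3125·8.9) / (0.1 + 0.3125) = 3.68125/0.4125 = 589/66 ≈ 8.9242.

θ̂_MAP = 8.9242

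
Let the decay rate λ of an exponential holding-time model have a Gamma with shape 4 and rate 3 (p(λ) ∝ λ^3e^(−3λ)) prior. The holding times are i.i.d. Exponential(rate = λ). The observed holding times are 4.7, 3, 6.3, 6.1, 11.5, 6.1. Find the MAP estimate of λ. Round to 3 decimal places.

The Exponential(rate=λ) likelihood is ∝ λ^n e^(−λΣtᵢ). Here n = 6 and Σtᵢ = 4.7 + 3 + 6.3 + 6.1 + 11.5 + 6.1 = 37.7.
Posterior ∝ λ^3e^(−3λ) · λ^6e^(−37.7λ) = λ^9e^(−40.7λ), i.e. Gamma(10, 40.7).
Mode = (a−1)/b = 9/40.7 ≈ 0.221.

λ̂_MAP = 0.221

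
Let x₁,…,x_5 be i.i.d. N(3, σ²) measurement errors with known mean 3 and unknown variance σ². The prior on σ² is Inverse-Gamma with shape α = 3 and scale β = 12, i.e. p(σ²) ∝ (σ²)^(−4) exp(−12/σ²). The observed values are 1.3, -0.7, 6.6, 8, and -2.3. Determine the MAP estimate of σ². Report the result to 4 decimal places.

Sum of squared deviations about the known mean: SS = (1.3−3)² + (-0.7−3)² + (6.6−3)² + (8−3)² + (-2.3−3)² = 82.63.
The Normal likelihood contributes (σ²)^(−n/2) exp(−SS/(2σ²)), so the posterior is Inverse-Gamma(α + n/2, β + SS/2) = Inverse-Gamma(5.5, 53.315).
The mode of Inverse-Gamma(a, b) is b/(a+1) = 53.315/6.5 ≈ 8.2023.

σ̂²_MAP = 8.2023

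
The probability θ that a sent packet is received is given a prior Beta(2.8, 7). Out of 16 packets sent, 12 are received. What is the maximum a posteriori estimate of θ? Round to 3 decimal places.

Prior: Beta(2.8, 7).
Data: 12 successes in 16 trials. The binomial likelihood contributes θ^12(1−θ)^4, so the posterior is Beta(2.8+12, 7+4) = Beta(14.8, 11).
For Beta(a, b) with a, b > 1 the mode is (a−1)/(a+b−2) = 13.8/23.8 ≈ 0.580.

θ̂_MAP = 0.580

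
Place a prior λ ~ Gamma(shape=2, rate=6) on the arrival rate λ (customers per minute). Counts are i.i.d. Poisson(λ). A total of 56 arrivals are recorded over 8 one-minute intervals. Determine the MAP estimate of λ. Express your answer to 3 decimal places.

λ̂_MAP = 4.071

Σxᵢ = 56, n = 8.
Posterior ∝ λe^(−6λ) · λ^56e^(−8λ) = λ^57e^(−14λ), i.e. Gamma(shape=58, rate=14).
The mode of a Gamma(a, b) with a ≥ 1 (shape–rate) is (a−1)/b = 57/14 ≈ 4.071.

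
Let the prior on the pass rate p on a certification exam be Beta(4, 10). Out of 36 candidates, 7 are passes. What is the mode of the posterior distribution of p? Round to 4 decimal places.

p̂_MAP = 0.2083

Prior: Beta(4, 10).
Data: 7 successes in 36 trials. The binomial likelihood contributes p^7(1−p)^29, so the posterior is Beta(4+7, 10+29) = Beta(11, 39).
For Beta(a, b) with a, b > 1 the mode is (a−1)/(a+b−2) = 10/48 ≈ 0.2083.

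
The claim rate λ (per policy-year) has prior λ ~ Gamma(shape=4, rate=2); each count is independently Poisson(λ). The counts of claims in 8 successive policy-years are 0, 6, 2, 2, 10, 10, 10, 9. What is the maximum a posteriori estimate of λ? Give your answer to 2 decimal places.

Σxᵢ = 0+6+2+2+10+10+10+9 = 49, with n = 8.
Posterior ∝ λ^3e^(−2λ) · λ^49e^(−8λ) = λ^52e^(−10λ), i.e. Gamma(shape=53, rate=10).
The mode of a Gamma(a, b) with a ≥ 1 (shape–rate) is (a−1)/b = 52/10 ≈ 5.20.

λ̂_MAP = 5.20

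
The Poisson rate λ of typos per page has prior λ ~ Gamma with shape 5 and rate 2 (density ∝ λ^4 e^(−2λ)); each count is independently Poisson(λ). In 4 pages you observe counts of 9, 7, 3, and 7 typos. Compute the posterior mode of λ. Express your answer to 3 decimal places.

λ̂_MAP = 5.000

Σxᵢ = 9+7+3+7 = 26, with n = 4.
Posterior ∝ λ^4e^(−2λ) · λ^26e^(−4λ) = λ^30e^(−6λ), i.e. Gamma(shape=31, rate=6).
The mode of a Gamma(a, b) with a ≥ 1 (shape–rate) is (a−1)/b = 30/6 ≈ 5.000.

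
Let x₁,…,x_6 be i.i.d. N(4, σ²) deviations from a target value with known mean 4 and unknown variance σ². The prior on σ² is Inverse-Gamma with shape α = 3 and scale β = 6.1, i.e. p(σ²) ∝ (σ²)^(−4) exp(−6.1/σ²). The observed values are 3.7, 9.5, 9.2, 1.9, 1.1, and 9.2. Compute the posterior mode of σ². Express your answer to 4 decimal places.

Sum of squared deviations about the known mean: SS = (3.7−4)² + (9.5−4)² + (9.2−4)² + (1.9−4)² + (1.1−4)² + (9.2−4)² = 97.24.
The Normal likelihood contributes (σ²)^(−n/2) exp(−SS/(2σ²)), so the posterior is Inverse-Gamma(α + n/2, β + SS/2) = Inverse-Gamma(6, 54.72).
The mode of Inverse-Gamma(a, b) is b/(a+1) = 54.72/7 ≈ 7.8171.

σ̂²_MAP = 7.8171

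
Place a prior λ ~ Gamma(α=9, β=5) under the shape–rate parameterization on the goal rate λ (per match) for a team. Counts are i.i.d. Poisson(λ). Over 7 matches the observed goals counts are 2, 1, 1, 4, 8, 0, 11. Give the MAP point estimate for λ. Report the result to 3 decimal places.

Σxᵢ = 2+1+1+4+8+0+11 = 27, with n = 7.
Posterior ∝ λ^8e^(−5λ) · λ^27e^(−7λ) = λ^35e^(−12λ), i.e. Gamma(shape=36, rate=12).
The mode of a Gamma(a, b) with a ≥ 1 (shape–rate) is (a−1)/b = 35/12 ≈ 2.917.

λ̂_MAP = 2.917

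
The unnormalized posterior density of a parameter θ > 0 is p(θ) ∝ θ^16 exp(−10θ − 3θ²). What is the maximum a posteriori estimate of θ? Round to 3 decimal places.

ℓ'(θ) = 16/θ − 10 − 6θ. Setting this to zero and multiplying by θ: 6θ² + 10θ − 16 = 0.
θ = (−10 + √(10² + 4·6·16)) / (2·6) = (−10 + √484) / 12 = (−10 + 22)/12 = 1.
ℓ''(θ) = −16/θ² − 6 < 0, confirming a maximum.

θ̂_MAP = 1.000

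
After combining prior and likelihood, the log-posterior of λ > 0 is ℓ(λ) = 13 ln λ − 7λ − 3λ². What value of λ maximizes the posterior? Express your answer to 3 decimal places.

λ̂_MAP = 1.000

ℓ'(λ) = 13/λ − 7 − 6λ. Setting this to zero and multiplying by λ: 6λ² + 7λ − 13 = 0.
λ = (−7 + √(7² + 4·6·13)) / (2·6) = (−7 + √361) / 12 = (−7 + 19)/12 = 1.
ℓ''(λ) = −13/λ² − 6 < 0, confirming a maximum.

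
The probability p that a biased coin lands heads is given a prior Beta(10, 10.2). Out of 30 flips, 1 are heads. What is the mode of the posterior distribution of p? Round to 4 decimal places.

p̂_MAP = 0.2075

Prior: Beta(10, 10.2).
Data: 1 success in 30 trials. The binomial likelihood contributes p(1−p)^29, so the posterior is Beta(10+1, 10.2+29) = Beta(11, 39.2).
For Beta(a, b) with a, b > 1 the mode is (a−1)/(a+b−2) = 10/48.2 ≈ 0.2075.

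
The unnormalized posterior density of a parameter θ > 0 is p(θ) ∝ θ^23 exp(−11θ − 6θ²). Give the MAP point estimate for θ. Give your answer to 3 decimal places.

θ̂_MAP = 1.000

ℓ'(θ) = 23/θ − 11 − 12θ. Setting this to zero and multiplying by θ: 12θ² + 11θ − 23 = 0.
θ = (−11 + √(11² + 4·12·23)) / (2·12) = (−11 + √1225) / 24 = (−11 + 35)/24 = 1.
ℓ''(θ) = −23/θ² − 12 < 0, confirming a maximum.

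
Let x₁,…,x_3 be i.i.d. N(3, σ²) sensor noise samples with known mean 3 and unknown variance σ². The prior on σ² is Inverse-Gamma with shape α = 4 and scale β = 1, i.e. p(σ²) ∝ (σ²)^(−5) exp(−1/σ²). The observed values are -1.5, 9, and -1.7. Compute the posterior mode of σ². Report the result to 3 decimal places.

Sum of squared deviations about the known mean: SS = (-1.5−3)² + (9−3)² + (-1.7−3)² = 78.34.
The Normal likelihood contributes (σ²)^(−n/2) exp(−SS/(2σ²)), so the posterior is Inverse-Gamma(α + n/2, β + SS/2) = Inverse-Gamma(5.5, 40.17).
The mode of Inverse-Gamma(a, b) is b/(a+1) = 40.17/6.5 ≈ 6.180.

σ̂²_MAP = 6.180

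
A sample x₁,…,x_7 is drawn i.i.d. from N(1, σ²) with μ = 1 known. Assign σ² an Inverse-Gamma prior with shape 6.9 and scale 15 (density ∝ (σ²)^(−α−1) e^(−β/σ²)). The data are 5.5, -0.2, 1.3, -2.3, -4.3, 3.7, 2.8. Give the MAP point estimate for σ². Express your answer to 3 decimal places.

σ̂²_MAP = 4.443

Sum of squared deviations about the known mean: SS = (5.5−1)² + (-0.2−1)² + (1.3−1)² + (-2.3−1)² + (-4.3−1)² + (3.7−1)² + (2.8−1)² = 71.29.
The Normal likelihood contributes (σ²)^(−n/2) exp(−SS/(2σ²)), so the posterior is Inverse-Gamma(α + n/2, β + SS/2) = Inverse-Gamma(10.4, 50.645).
The mode of Inverse-Gamma(a, b) is b/(a+1) = 50.645/11.4 ≈ 4.443.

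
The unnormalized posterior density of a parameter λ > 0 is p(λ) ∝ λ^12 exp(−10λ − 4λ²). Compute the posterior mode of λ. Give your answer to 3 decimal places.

λ̂_MAP = 0.750

ℓ'(λ) = 12/λ − 10 − 8λ. Setting this to zero and multiplying by λ: 8λ² + 10λ − 12 = 0.
λ = (−10 + √(10² + 4·8·12)) / (2·8) = (−10 + √484) / 16 = (−10 + 22)/16 = 3/4.
ℓ''(λ) = −12/λ² − 8 < 0, confirming a maximum.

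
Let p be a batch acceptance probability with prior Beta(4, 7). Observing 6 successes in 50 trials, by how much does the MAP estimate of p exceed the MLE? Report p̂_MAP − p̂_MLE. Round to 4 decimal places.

Posterior is Beta(10, 51); MAP = (10−1)/(61−2) = 9/59 ≈ 0.15254.
MLE ignores the prior: p̂_MLE = k/n = 6/50 ≈ 0.12000.
Difference = 9/59 − 6/50 = 48/1475 ≈ 0.0325.

MAP − MLE = 0.0325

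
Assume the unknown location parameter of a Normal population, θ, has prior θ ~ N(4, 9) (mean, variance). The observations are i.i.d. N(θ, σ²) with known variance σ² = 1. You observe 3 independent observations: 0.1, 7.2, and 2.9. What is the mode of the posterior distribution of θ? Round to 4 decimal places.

n = 3; x̄ = (0.1 + 7.2 + 2.9)/3 = 10.2/3 = 3.4.
For a Normal prior and Normal likelihood with known variance, the posterior is Normal; its mode equals its mean, the precision-weighted average.
Prior precision 1/σ₀² = 1/9; data precision n/σ² = 3/1 = 3.
θ̂ = ((1/9)·4 + 3·3.4) / (1/9 + 3) = (479/45)/(28/9) = 479/140 ≈ 3.4214.

θ̂_MAP = 3.4214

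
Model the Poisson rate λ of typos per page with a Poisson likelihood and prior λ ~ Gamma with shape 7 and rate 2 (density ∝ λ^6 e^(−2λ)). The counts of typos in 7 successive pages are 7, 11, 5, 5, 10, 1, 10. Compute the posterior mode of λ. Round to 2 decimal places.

λ̂_MAP = 6.11

Σxᵢ = 7+11+5+5+10+1+10 = 49, with n = 7.
Posterior ∝ λ^6e^(−2λ) · λ^49e^(−7λ) = λ^55e^(−9λ), i.e. Gamma(shape=56, rate=9).
The mode of a Gamma(a, b) with a ≥ 1 (shape–rate) is (a−1)/b = 55/9 ≈ 6.11.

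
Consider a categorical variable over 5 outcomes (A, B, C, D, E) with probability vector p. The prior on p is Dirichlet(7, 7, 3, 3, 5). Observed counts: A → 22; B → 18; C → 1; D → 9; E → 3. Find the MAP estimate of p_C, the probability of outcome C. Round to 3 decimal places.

MAP estimate of p_C = 0.041

The posterior is Dirichlet(αᵢ + nᵢ) = Dirichlet(29, 25, 4, 12, 8).
For a Dirichlet(a₁,…,a_K) with all aᵢ > 1, the mode has j-th component (aⱼ − 1)/(Σaᵢ − K).
Here Σaᵢ = 78 and K = 5, so p_C = (4 − 1)/(78 − 5) = 3/73 ≈ 0.041.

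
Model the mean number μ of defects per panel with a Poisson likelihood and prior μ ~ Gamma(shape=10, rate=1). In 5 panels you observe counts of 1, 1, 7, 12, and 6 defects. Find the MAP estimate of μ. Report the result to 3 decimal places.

Σxᵢ = 1+1+7+12+6 = 27, with n = 5.
Posterior ∝ μ^9e^(−1μ) · μ^27e^(−5μ) = μ^36e^(−6μ), i.e. Gamma(shape=37, rate=6).
The mode of a Gamma(a, b) with a ≥ 1 (shape–rate) is (a−1)/b = 36/6 ≈ 6.000.

μ̂_MAP = 6.000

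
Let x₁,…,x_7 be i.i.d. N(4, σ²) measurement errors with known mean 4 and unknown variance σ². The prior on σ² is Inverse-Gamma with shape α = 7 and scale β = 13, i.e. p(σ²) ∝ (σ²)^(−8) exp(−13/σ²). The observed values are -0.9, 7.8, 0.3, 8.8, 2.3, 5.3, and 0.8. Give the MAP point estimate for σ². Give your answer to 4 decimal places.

σ̂²_MAP = 5.0435

Sum of squared deviations about the known mean: SS = (-0.9−4)² + (7.8−4)² + (0.3−4)² + (8.8−4)² + (2.3−4)² + (5.3−4)² + (0.8−4)² = 90.
The Normal likelihood contributes (σ²)^(−n/2) exp(−SS/(2σ²)), so the posterior is Inverse-Gamma(α + n/2, β + SS/2) = Inverse-Gamma(10.5, 58).
The mode of Inverse-Gamma(a, b) is b/(a+1) = 58/11.5 ≈ 5.0435.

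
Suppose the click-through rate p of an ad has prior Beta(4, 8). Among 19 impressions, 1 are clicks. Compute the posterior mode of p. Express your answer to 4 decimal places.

p̂_MAP = 0.1379

Prior: Beta(4, 8).
Data: 1 success in 19 trials. The binomial likelihood contributes p(1−p)^18, so the posterior is Beta(4+1, 8+18) = Beta(5, 26).
For Beta(a, b) with a, b > 1 the mode is (a−1)/(a+b−2) = 4/29 ≈ 0.1379.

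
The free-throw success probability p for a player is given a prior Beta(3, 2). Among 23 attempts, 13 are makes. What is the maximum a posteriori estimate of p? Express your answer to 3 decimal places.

p̂_MAP = 0.577

Prior: Beta(3, 2).
Data: 13 successes in 23 trials. The binomial likelihood contributes p^13(1−p)^10, so the posterior is Beta(3+13, 2+10) = Beta(16, 12).
For Beta(a, b) with a, b > 1 the mode is (a−1)/(a+b−2) = 15/26 ≈ 0.577.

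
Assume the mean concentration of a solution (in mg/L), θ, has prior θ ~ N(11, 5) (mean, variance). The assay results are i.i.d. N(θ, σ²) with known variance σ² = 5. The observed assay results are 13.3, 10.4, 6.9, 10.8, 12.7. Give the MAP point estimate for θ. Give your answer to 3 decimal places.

θ̂_MAP = 10.850

n = 5; x̄ = (13.3 + 10.4 + 6.9 + 10.8 + 12.7)/5 = 54.1/5 = 10.82.
For a Normal prior and Normal likelihood with known variance, the posterior is Normal; its mode equals its mean, the precision-weighted average.
Prior precision 1/σ₀² = 1/5 = 0.2; data precision n/σ² = 5/5 = 1.
θ̂ = (0.2·11 + 1·10.82) / (0.2 + 1) = 13.02/1.2 = 10.850.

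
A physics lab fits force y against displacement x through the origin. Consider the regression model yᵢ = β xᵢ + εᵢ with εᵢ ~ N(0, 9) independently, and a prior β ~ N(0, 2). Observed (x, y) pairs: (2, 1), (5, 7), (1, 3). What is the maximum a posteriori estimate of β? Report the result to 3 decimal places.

β̂_MAP = 1.159

log p(β | y) = −Σ(yᵢ − βxᵢ)²/(2·9) − β²/(2·2) + const.
Setting the derivative to zero: Σxᵢ(yᵢ − βxᵢ)/9 − β/2 = 0, so β = Σxᵢyᵢ / (Σxᵢ² + σ²/τ²).
Σxᵢyᵢ = 2·1 + 5·7 + 1·3 = 40; Σxᵢ² = 30; σ²/τ² = 4.5.
β̂_MAP = 40 / (30 + 4.5) = 40/34.5 ≈ 1.159.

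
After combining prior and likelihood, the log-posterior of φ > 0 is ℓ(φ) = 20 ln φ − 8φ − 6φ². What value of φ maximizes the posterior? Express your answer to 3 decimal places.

ℓ'(φ) = 20/φ − 8 − 12φ. Setting this to zero and multiplying by φ: 12φ² + 8φ − 20 = 0.
φ = (−8 + √(8² + 4·12·20)) / (2·12) = (−8 + √1024) / 24 = (−8 + 32)/24 = 1.
ℓ''(φ) = −20/φ² − 12 < 0, confirming a maximum.

φ̂_MAP = 1.000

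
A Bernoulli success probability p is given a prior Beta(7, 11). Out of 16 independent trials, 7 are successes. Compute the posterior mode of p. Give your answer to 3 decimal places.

p̂_MAP = 0.406

Prior: Beta(7, 11).
Data: 7 successes in 16 trials. The binomial likelihood contributes p^7(1−p)^9, so the posterior is Beta(7+7, 11+9) = Beta(14, 20).
For Beta(a, b) with a, b > 1 the mode is (a−1)/(a+b−2) = 13/32 ≈ 0.406.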